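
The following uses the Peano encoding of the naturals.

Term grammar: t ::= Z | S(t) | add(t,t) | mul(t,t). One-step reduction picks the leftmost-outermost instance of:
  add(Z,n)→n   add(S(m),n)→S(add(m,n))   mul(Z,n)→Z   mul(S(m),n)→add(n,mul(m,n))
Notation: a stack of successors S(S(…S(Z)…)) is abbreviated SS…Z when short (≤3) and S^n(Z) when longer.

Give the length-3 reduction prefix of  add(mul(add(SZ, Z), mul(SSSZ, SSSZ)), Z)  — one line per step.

  start: add(mul(add(SZ, Z), mul(SSSZ, SSSZ)), Z)
  step 1: add(mul(S(add(Z, Z)), mul(SSSZ, SSSZ)), Z)
  step 2: add(add(mul(SSSZ, SSSZ), mul(add(Z, Z), mul(SSSZ, SSSZ))), Z)
  step 3: add(add(add(SSSZ, mul(SSZ, SSSZ)), mul(add(Z, Z), mul(SSSZ, SSSZ))), Z)

Answer: after 3 steps: add(add(add(SSSZ, mul(SSZ, SSSZ)), mul(add(Z, Z), mul(SSSZ, SSSZ))), Z)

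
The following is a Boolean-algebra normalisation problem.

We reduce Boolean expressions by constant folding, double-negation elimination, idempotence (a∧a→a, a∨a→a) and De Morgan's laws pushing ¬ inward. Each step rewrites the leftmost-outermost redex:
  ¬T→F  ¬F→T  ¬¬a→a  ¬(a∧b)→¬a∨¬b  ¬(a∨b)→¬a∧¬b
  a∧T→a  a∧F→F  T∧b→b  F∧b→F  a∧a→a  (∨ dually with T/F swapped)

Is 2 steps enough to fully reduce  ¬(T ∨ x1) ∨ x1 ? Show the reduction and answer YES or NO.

Answer: NO — after 2 steps the term is (F ∧ ¬x1) ∨ x1, not yet normal

Derivation:
  start: ¬(T ∨ x1) ∨ x1
  step 1: (¬T ∧ ¬x1) ∨ x1
  step 2: (F ∧ ¬x1) ∨ x1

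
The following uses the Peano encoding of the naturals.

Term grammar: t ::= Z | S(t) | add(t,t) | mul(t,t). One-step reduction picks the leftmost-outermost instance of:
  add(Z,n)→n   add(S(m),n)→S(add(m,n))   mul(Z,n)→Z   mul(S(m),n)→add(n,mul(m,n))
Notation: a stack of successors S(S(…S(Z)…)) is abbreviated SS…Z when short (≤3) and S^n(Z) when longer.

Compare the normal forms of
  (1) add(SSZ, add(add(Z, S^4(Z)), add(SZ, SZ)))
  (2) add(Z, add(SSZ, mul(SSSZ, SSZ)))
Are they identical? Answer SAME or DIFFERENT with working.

Term A:
  start: add(SSZ, add(add(Z, S^4(Z)), add(SZ, SZ)))
  [1] S(add(SZ, add(add(Z, S^4(Z)), add(SZ, SZ))))
  [2] S(S(add(Z, add(add(Z, S^4(Z)), add(SZ, SZ)))))
  [3] S(S(add(add(Z, S^4(Z)), add(SZ, SZ))))
  [4] S(S(add(S^4(Z), add(SZ, SZ))))
  [5] S(S(S(add(SSSZ, add(SZ, SZ)))))
  [6] S(S(S(S(add(SSZ, add(SZ, SZ))))))
  [7] S(S(S(S(S(add(SZ, add(SZ, SZ)))))))
  [8] S(S(S(S(S(S(add(Z, add(SZ, SZ))))))))
  [9] S(S(S(S(S(S(add(SZ, SZ)))))))
  [10] S(S(S(S(S(S(S(add(Z, SZ))))))))
  [11] S^8(Z)

Term B:
  start: add(Z, add(SSZ, mul(SSSZ, SSZ)))
  [1] add(SSZ, mul(SSSZ, SSZ))
  [2] S(add(SZ, mul(SSSZ, SSZ)))
  [3] S(S(add(Z, mul(SSSZ, SSZ))))
  [4] S(S(mul(SSSZ, SSZ)))
  [5] S(S(add(SSZ, mul(SSZ, SSZ))))
  [6] S(S(S(add(SZ, mul(SSZ, SSZ)))))
  [7] S(S(S(S(add(Z, mul(SSZ, SSZ))))))
  [8] S(S(S(S(mul(SSZ, SSZ)))))
  [9] S(S(S(S(add(SSZ, mul(SZ, SSZ))))))
  [10] S(S(S(S(S(add(SZ, mul(SZ, SSZ)))))))
  [11] S(S(S(S(S(S(add(Z, mul(SZ, SSZ))))))))
  [12] S(S(S(S(S(S(mul(SZ, SSZ)))))))
  [13] S(S(S(S(S(S(add(SSZ, mul(Z, SSZ))))))))
  [14] S(S(S(S(S(S(S(add(SZ, mul(Z, SSZ)))))))))
  [15] S(S(S(S(S(S(S(S(add(Z, mul(Z, SSZ))))))))))
  [16] S(S(S(S(S(S(S(S(mul(Z, SSZ)))))))))
  [17] S^8(Z)

Answer: SAME — A ⇓ S^8(Z), B ⇓ S^8(Z)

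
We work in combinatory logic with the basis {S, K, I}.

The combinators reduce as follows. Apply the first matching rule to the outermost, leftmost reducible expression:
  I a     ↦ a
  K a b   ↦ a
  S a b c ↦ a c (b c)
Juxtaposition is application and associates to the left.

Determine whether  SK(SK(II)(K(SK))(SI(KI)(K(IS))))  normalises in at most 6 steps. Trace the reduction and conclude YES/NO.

  start: SK(SK(II)(K(SK))(SI(KI)(K(IS))))
  →1  SK(K(K(SK))(II(K(SK)))(SI(KI)(K(IS))))
  →2  SK(K(SK)(SI(KI)(K(IS))))
  →3  SK(SK)

Answer: YES — reaches normal form SK(SK) in 3 ≤ 6 steps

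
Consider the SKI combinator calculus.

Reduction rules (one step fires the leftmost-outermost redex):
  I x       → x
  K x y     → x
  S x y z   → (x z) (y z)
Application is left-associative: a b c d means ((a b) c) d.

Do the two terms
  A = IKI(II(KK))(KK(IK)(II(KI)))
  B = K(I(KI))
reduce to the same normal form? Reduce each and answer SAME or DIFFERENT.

Term A:
  start: IKI(II(KK))(KK(IK)(II(KI)))
  step 1: KI(II(KK))(KK(IK)(II(KI)))
  step 2: I(KK(IK)(II(KI)))
  step 3: KK(IK)(II(KI))
  step 4: K(II(KI))
  step 5: K(I(KI))
  step 6: K(KI)

Term B:
  start: K(I(KI))
  step 1: K(KI)

Answer: SAME — A ⇓ K(KI), B ⇓ K(KI)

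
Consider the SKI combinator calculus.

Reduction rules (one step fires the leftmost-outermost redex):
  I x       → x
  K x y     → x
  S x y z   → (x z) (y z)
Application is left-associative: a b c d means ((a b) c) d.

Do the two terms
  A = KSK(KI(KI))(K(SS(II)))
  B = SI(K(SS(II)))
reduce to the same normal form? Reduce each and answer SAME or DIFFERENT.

Term A:
  start: KSK(KI(KI))(K(SS(II)))
  →1  S(KI(KI))(K(SS(II)))
  →2  SI(K(SS(II)))
  →3  SI(K(SSI))

Term B:
  start: SI(K(SS(II)))
  →1  SI(K(SSI))

Answer: SAME — A ⇓ SI(K(SSI)), B ⇓ SI(K(SSI))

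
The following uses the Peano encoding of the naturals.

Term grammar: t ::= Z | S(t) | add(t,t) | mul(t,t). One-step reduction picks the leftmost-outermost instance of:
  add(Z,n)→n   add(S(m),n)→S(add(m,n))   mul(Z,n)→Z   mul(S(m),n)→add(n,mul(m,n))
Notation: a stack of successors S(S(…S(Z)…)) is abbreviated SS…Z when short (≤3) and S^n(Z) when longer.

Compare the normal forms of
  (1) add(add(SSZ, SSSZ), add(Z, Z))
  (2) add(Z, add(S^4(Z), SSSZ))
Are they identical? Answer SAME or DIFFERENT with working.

Answer: DIFFERENT — A ⇓ S^5(Z), B ⇓ S^7(Z)

Working:
Term A:
  start: add(add(SSZ, SSSZ), add(Z, Z))
  [1] add(S(add(SZ, SSSZ)), add(Z, Z))
  [2] S(add(add(SZ, SSSZ), add(Z, Z)))
  [3] S(add(S(add(Z, SSSZ)), add(Z, Z)))
  [4] S(S(add(add(Z, SSSZ), add(Z, Z))))
  [5] S(S(add(SSSZ, add(Z, Z))))
  [6] S(S(S(add(SSZ, add(Z, Z)))))
  [7] S(S(S(S(add(SZ, add(Z, Z))))))
  [8] S(S(S(S(S(add(Z, add(Z, Z)))))))
  [9] S(S(S(S(S(add(Z, Z))))))
  [10] S^5(Z)

Term B:
  start: add(Z, add(S^4(Z), SSSZ))
  [1] add(S^4(Z), SSSZ)
  [2] S(add(SSSZ, SSSZ))
  [3] S(S(add(SSZ, SSSZ)))
  [4] S(S(S(add(SZ, SSSZ))))
  [5] S(S(S(S(add(Z, SSSZ)))))
  [6] S^7(Z)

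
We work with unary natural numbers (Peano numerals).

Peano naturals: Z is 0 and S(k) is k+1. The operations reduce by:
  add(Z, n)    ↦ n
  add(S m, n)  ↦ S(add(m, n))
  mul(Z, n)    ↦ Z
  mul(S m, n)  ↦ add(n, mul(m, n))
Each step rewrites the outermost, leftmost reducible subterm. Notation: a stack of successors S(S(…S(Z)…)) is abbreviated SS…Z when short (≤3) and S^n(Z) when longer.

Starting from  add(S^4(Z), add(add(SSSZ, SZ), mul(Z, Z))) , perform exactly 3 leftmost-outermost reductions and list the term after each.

Answer: after 3 steps: S(S(S(add(SZ, add(add(SSSZ, SZ), mul(Z, Z))))))

Working:
  start: add(S^4(Z), add(add(SSSZ, SZ), mul(Z, Z)))
  [1] S(add(SSSZ, add(add(SSSZ, SZ), mul(Z, Z))))
  [2] S(S(add(SSZ, add(add(SSSZ, SZ), mul(Z, Z)))))
  [3] S(S(S(add(SZ, add(add(SSSZ, SZ), mul(Z, Z))))))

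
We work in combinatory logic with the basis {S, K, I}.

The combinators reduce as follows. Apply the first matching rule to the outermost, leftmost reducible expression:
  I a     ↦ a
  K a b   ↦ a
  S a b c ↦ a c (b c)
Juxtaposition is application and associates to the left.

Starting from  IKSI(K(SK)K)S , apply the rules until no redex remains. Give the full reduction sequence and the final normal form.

Answer: normal form = S(SK)S  (in 3 steps)

Reduction:
  start: IKSI(K(SK)K)S
  [1] KSI(K(SK)K)S
  [2] S(K(SK)K)S
  [3] S(SK)S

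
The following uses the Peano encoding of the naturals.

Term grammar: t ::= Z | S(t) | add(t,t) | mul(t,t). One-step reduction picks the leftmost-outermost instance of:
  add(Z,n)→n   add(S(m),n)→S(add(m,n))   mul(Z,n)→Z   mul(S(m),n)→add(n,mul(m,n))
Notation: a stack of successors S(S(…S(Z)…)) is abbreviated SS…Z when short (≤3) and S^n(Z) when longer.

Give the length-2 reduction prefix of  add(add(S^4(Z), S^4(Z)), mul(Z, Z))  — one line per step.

  start: add(add(S^4(Z), S^4(Z)), mul(Z, Z))
  [1] add(S(add(SSSZ, S^4(Z))), mul(Z, Z))
  [2] S(add(add(SSSZ, S^4(Z)), mul(Z, Z)))

Answer: after 2 steps: S(add(add(SSSZ, S^4(Z)), mul(Z, Z)))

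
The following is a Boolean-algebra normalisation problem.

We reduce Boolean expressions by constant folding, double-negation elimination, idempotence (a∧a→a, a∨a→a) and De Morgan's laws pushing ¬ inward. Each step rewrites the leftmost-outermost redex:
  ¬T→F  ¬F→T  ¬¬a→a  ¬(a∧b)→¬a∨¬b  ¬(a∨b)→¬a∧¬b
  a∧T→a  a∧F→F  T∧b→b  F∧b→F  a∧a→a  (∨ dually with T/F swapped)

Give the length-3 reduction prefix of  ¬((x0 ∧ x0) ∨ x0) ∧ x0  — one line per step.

  start: ¬((x0 ∧ x0) ∨ x0) ∧ x0
  step 1: (¬(x0 ∧ x0) ∧ ¬x0) ∧ x0
  step 2: ((¬x0 ∨ ¬x0) ∧ ¬x0) ∧ x0
  step 3: (¬x0 ∧ ¬x0) ∧ x0

Answer: after 3 steps: (¬x0 ∧ ¬x0) ∧ x0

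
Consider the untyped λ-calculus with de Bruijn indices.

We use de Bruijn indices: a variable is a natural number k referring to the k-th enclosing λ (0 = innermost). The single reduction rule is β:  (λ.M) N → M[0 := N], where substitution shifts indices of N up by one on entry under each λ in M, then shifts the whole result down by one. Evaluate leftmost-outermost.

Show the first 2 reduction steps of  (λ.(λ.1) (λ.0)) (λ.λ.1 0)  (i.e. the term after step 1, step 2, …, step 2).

Answer: after 2 steps: λ.λ.1 0

Working:
  start: (λ.(λ.1) (λ.0)) (λ.λ.1 0)
  [1] (λ.λ.λ.1 0) (λ.0)
  [2] λ.λ.1 0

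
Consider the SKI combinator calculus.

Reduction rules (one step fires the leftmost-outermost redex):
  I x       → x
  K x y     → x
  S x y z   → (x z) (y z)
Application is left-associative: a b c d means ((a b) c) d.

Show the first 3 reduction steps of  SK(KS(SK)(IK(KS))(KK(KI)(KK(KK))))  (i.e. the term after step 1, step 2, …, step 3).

  start: SK(KS(SK)(IK(KS))(KK(KI)(KK(KK))))
  step 1: SK(S(IK(KS))(KK(KI)(KK(KK))))
  step 2: SK(S(K(KS))(KK(KI)(KK(KK))))
  step 3: SK(S(K(KS))(K(KK(KK))))

Answer: after 3 steps: SK(S(K(KS))(K(KK(KK))))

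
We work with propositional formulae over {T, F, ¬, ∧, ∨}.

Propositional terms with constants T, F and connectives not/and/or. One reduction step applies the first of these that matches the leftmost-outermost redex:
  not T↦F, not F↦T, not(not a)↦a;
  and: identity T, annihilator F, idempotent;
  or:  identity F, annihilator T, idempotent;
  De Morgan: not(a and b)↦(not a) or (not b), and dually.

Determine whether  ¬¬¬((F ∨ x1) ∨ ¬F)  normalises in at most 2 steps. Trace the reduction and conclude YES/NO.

  start: ¬¬¬((F ∨ x1) ∨ ¬F)
  [1] ¬((F ∨ x1) ∨ ¬F)
  [2] ¬(F ∨ x1) ∧ ¬¬F

Answer: NO — after 2 steps the term is ¬(F ∨ x1) ∧ ¬¬F, not yet normal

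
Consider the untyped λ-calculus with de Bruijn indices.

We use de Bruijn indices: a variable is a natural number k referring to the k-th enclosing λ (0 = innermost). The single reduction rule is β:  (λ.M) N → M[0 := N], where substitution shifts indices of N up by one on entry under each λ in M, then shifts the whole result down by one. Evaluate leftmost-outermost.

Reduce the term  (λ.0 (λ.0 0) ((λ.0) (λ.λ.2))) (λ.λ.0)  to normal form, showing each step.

  start: (λ.0 (λ.0 0) ((λ.0) (λ.λ.2))) (λ.λ.0)
  step 1: (λ.λ.0) (λ.0 0) ((λ.0) (λ.λ.λ.λ.0))
  step 2: (λ.0) ((λ.0) (λ.λ.λ.λ.0))
  step 3: (λ.0) (λ.λ.λ.λ.0)
  step 4: λ.λ.λ.λ.0

Answer: normal form = λ.λ.λ.λ.0  (in 4 steps)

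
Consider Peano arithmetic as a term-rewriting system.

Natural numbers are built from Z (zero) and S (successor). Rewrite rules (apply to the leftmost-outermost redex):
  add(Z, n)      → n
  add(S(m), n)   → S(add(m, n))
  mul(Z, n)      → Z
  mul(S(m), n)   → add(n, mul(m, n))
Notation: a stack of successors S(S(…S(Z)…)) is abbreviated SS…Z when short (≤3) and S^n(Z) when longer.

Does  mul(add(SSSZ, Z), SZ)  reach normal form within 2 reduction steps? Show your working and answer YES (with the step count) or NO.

  start: mul(add(SSSZ, Z), SZ)
  [1] mul(S(add(SSZ, Z)), SZ)
  [2] add(SZ, mul(add(SSZ, Z), SZ))

Answer: NO — after 2 steps the term is add(SZ, mul(add(SSZ, Z), SZ)), not yet normal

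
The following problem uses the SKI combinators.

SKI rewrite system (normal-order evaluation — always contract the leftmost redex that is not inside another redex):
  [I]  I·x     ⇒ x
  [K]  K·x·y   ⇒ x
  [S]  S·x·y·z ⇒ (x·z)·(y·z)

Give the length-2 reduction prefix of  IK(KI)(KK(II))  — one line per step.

  start: IK(KI)(KK(II))
  [1] K(KI)(KK(II))
  [2] KI

Answer: after 2 steps: KI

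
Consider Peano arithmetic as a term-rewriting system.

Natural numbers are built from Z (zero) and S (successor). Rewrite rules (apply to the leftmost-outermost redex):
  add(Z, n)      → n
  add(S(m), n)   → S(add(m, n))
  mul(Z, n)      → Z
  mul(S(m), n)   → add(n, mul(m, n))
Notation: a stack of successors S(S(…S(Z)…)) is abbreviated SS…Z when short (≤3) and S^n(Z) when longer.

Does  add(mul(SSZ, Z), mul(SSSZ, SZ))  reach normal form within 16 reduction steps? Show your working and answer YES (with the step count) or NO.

Answer: YES — reaches normal form SSSZ in 16 ≤ 16 steps

Reduction:
  start: add(mul(SSZ, Z), mul(SSSZ, SZ))
  [1] add(add(Z, mul(SZ, Z)), mul(SSSZ, SZ))
  [2] add(mul(SZ, Z), mul(SSSZ, SZ))
  [3] add(add(Z, mul(Z, Z)), mul(SSSZ, SZ))
  [4] add(mul(Z, Z), mul(SSSZ, SZ))
  [5] add(Z, mul(SSSZ, SZ))
  [6] mul(SSSZ, SZ)
  [7] add(SZ, mul(SSZ, SZ))
  [8] S(add(Z, mul(SSZ, SZ)))
  [9] S(mul(SSZ, SZ))
  [10] S(add(SZ, mul(SZ, SZ)))
  [11] S(S(add(Z, mul(SZ, SZ))))
  [12] S(S(mul(SZ, SZ)))
  [13] S(S(add(SZ, mul(Z, SZ))))
  [14] S(S(S(add(Z, mul(Z, SZ)))))
  [15] S(S(S(mul(Z, SZ))))
  [16] SSSZ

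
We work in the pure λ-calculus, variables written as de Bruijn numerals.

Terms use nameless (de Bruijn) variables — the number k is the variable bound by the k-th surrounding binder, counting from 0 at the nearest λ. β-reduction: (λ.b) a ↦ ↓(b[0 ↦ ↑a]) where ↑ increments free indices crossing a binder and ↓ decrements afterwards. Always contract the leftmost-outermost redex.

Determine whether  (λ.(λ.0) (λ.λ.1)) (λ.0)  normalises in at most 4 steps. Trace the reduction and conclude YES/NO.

  start: (λ.(λ.0) (λ.λ.1)) (λ.0)
  →1  (λ.0) (λ.λ.1)
  →2  λ.λ.1

Answer: YES — reaches normal form λ.λ.1 in 2 ≤ 4 steps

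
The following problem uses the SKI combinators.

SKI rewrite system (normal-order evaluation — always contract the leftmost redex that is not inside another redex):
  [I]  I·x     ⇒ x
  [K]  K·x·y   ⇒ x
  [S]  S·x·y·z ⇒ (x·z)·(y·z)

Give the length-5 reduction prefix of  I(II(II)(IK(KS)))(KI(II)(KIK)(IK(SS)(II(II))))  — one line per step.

Answer: after 5 steps: IK(KS)(KI(II)(KIK)(IK(SS)(II(II))))

Derivation:
  start: I(II(II)(IK(KS)))(KI(II)(KIK)(IK(SS)(II(II))))
  →1  II(II)(IK(KS))(KI(II)(KIK)(IK(SS)(II(II))))
  →2  I(II)(IK(KS))(KI(II)(KIK)(IK(SS)(II(II))))
  →3  II(IK(KS))(KI(II)(KIK)(IK(SS)(II(II))))
  →4  I(IK(KS))(KI(II)(KIK)(IK(SS)(II(II))))
  →5  IK(KS)(KI(II)(KIK)(IK(SS)(II(II))))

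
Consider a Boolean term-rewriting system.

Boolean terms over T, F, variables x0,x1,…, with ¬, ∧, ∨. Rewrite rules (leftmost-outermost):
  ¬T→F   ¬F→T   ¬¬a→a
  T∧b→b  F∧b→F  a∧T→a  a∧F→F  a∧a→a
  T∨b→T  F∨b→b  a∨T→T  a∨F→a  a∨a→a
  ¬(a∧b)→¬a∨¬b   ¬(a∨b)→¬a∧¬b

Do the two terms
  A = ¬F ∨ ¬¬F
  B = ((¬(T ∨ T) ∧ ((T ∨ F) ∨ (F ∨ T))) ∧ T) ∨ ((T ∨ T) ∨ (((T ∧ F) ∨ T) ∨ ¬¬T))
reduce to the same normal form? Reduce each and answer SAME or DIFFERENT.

Term A:
  start: ¬F ∨ ¬¬F
  step 1: T ∨ ¬¬F
  step 2: T

Term B:
  start: ((¬(T ∨ T) ∧ ((T ∨ F) ∨ (F ∨ T))) ∧ T) ∨ ((T ∨ T) ∨ (((T ∧ F) ∨ T) ∨ ¬¬T))
  step 1: (¬(T ∨ T) ∧ ((T ∨ F) ∨ (F ∨ T))) ∨ ((T ∨ T) ∨ (((T ∧ F) ∨ T) ∨ ¬¬T))
  step 2: ((¬T ∧ ¬T) ∧ ((T ∨ F) ∨ (F ∨ T))) ∨ ((T ∨ T) ∨ (((T ∧ F) ∨ T) ∨ ¬¬T))
  step 3: (¬T ∧ ((T ∨ F) ∨ (F ∨ T))) ∨ ((T ∨ T) ∨ (((T ∧ F) ∨ T) ∨ ¬¬T))
  step 4: (F ∧ ((T ∨ F) ∨ (F ∨ T))) ∨ ((T ∨ T) ∨ (((T ∧ F) ∨ T) ∨ ¬¬T))
  step 5: F ∨ ((T ∨ T) ∨ (((T ∧ F) ∨ T) ∨ ¬¬T))
  step 6: (T ∨ T) ∨ (((T ∧ F) ∨ T) ∨ ¬¬T)
  step 7: T ∨ (((T ∧ F) ∨ T) ∨ ¬¬T)
  step 8: T

Answer: SAME — A ⇓ T, B ⇓ T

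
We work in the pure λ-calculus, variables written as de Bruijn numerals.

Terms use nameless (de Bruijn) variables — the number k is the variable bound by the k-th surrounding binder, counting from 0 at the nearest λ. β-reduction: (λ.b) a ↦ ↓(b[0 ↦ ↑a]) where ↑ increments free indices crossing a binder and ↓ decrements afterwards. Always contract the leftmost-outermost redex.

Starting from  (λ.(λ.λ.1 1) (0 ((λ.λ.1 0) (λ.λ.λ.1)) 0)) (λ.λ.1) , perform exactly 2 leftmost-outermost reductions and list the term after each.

  start: (λ.(λ.λ.1 1) (0 ((λ.λ.1 0) (λ.λ.λ.1)) 0)) (λ.λ.1)
  [1] (λ.λ.1 1) ((λ.λ.1) ((λ.λ.1 0) (λ.λ.λ.1)) (λ.λ.1))
  [2] λ.(λ.λ.1) ((λ.λ.1 0) (λ.λ.λ.1)) (λ.λ.1) ((λ.λ.1) ((λ.λ.1 0) (λ.λ.λ.1)) (λ.λ.1))

Answer: after 2 steps: λ.(λ.λ.1) ((λ.λ.1 0) (λ.λ.λ.1)) (λ.λ.1) ((λ.λ.1) ((λ.λ.1 0) (λ.λ.λ.1)) (λ.λ.1))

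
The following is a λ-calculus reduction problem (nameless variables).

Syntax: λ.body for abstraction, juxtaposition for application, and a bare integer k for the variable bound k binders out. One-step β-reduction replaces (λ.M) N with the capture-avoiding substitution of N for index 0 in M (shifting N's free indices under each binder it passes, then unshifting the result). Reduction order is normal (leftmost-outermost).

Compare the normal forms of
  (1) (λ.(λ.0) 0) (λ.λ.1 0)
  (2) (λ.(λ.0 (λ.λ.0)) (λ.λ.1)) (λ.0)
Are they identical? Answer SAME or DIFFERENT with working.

Term A:
  start: (λ.(λ.0) 0) (λ.λ.1 0)
  step 1: (λ.0) (λ.λ.1 0)
  step 2: λ.λ.1 0

Term B:
  start: (λ.(λ.0 (λ.λ.0)) (λ.λ.1)) (λ.0)
  step 1: (λ.0 (λ.λ.0)) (λ.λ.1)
  step 2: (λ.λ.1) (λ.λ.0)
  step 3: λ.λ.λ.0

Answer: DIFFERENT — A ⇓ λ.λ.1 0, B ⇓ λ.λ.λ.0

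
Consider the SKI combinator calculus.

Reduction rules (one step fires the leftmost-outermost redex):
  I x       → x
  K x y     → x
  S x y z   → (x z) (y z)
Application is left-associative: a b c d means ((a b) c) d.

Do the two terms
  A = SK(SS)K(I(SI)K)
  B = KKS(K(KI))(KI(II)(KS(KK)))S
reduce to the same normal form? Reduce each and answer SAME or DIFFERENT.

Answer: DIFFERENT — A ⇓ K(SIK), B ⇓ KI

Reduction:
Term A:
  start: SK(SS)K(I(SI)K)
  →1  KK(SSK)(I(SI)K)
  →2  K(I(SI)K)
  →3  K(SIK)

Term B:
  start: KKS(K(KI))(KI(II)(KS(KK)))S
  →1  K(K(KI))(KI(II)(KS(KK)))S
  →2  K(KI)S
  →3  KI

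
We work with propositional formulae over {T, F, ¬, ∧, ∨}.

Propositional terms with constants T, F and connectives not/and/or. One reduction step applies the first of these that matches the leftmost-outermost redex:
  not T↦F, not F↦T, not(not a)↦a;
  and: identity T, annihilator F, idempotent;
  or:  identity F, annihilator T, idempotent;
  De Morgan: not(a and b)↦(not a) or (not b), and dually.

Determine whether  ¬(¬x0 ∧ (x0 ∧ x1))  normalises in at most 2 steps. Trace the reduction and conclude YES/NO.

Answer: NO — after 2 steps the term is x0 ∨ ¬(x0 ∧ x1), not yet normal

Working:
  start: ¬(¬x0 ∧ (x0 ∧ x1))
  [1] ¬¬x0 ∨ ¬(x0 ∧ x1)
  [2] x0 ∨ ¬(x0 ∧ x1)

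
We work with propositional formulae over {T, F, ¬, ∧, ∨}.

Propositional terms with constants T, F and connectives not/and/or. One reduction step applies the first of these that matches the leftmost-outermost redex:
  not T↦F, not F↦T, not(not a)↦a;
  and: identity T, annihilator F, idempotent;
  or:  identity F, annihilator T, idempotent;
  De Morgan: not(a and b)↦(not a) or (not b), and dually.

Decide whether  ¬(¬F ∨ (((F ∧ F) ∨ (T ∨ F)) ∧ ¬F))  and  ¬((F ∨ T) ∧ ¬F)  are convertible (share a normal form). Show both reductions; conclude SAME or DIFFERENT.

Answer: SAME — A ⇓ F, B ⇓ F

Reduction:
Term A:
  start: ¬(¬F ∨ (((F ∧ F) ∨ (T ∨ F)) ∧ ¬F))
  step 1: ¬¬F ∧ ¬(((F ∧ F) ∨ (T ∨ F)) ∧ ¬F)
  step 2: F ∧ ¬(((F ∧ F) ∨ (T ∨ F)) ∧ ¬F)
  step 3: F

Term B:
  start: ¬((F ∨ T) ∧ ¬F)
  step 1: ¬(F ∨ T) ∨ ¬¬F
  step 2: (¬F ∧ ¬T) ∨ ¬¬F
  step 3: (T ∧ ¬T) ∨ ¬¬F
  step 4: ¬T ∨ ¬¬F
  step 5: F ∨ ¬¬F
  step 6: ¬¬F
  step 7: F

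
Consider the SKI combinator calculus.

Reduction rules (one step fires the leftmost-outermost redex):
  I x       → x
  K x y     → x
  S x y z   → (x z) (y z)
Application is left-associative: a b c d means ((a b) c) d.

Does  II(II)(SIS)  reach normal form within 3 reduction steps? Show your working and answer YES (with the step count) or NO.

Answer: NO — after 3 steps the term is I(SIS), not yet normal

Derivation:
  start: II(II)(SIS)
  →1  I(II)(SIS)
  →2  II(SIS)
  →3  I(SIS)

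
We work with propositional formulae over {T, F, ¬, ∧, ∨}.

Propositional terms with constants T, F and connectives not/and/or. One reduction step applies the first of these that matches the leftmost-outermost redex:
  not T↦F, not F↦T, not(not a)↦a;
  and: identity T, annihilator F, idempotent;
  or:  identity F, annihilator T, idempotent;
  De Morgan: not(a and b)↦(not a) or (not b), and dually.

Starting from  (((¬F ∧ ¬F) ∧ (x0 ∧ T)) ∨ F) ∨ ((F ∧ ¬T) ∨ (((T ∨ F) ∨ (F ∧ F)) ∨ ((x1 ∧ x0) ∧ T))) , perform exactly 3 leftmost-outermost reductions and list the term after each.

Answer: after 3 steps: (T ∧ (x0 ∧ T)) ∨ ((F ∧ ¬T) ∨ (((T ∨ F) ∨ (F ∧ F)) ∨ ((x1 ∧ x0) ∧ T)))

Derivation:
  start: (((¬F ∧ ¬F) ∧ (x0 ∧ T)) ∨ F) ∨ ((F ∧ ¬T) ∨ (((T ∨ F) ∨ (F ∧ F)) ∨ ((x1 ∧ x0) ∧ T)))
  →1  ((¬F ∧ ¬F) ∧ (x0 ∧ T)) ∨ ((F ∧ ¬T) ∨ (((T ∨ F) ∨ (F ∧ F)) ∨ ((x1 ∧ x0) ∧ T)))
  →2  (¬F ∧ (x0 ∧ T)) ∨ ((F ∧ ¬T) ∨ (((T ∨ F) ∨ (F ∧ F)) ∨ ((x1 ∧ x0) ∧ T)))
  →3  (T ∧ (x0 ∧ T)) ∨ ((F ∧ ¬T) ∨ (((T ∨ F) ∨ (F ∧ F)) ∨ ((x1 ∧ x0) ∧ T)))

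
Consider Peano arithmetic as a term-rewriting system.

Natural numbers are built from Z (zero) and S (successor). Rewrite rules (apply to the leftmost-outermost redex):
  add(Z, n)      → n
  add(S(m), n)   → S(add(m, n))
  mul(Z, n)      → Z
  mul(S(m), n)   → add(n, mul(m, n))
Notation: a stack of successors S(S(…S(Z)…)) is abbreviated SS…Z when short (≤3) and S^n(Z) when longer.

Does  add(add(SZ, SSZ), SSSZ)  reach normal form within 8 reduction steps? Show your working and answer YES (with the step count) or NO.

Answer: YES — reaches normal form S^6(Z) in 6 ≤ 8 steps

Working:
  start: add(add(SZ, SSZ), SSSZ)
  [1] add(S(add(Z, SSZ)), SSSZ)
  [2] S(add(add(Z, SSZ), SSSZ))
  [3] S(add(SSZ, SSSZ))
  [4] S(S(add(SZ, SSSZ)))
  [5] S(S(S(add(Z, SSSZ))))
  [6] S^6(Z)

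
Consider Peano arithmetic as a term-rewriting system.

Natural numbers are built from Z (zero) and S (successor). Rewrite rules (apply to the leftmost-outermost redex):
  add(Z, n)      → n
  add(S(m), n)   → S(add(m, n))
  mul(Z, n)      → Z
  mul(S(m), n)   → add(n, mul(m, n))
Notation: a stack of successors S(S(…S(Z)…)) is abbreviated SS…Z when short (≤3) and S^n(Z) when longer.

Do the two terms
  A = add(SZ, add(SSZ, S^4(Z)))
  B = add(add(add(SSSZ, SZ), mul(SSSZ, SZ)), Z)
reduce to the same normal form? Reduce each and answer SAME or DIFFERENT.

Answer: SAME — A ⇓ S^7(Z), B ⇓ S^7(Z)

Working:
Term A:
  start: add(SZ, add(SSZ, S^4(Z)))
  →1  S(add(Z, add(SSZ, S^4(Z))))
  →2  S(add(SSZ, S^4(Z)))
  →3  S(S(add(SZ, S^4(Z))))
  →4  S(S(S(add(Z, S^4(Z)))))
  →5  S^7(Z)

Term B:
  start: add(add(add(SSSZ, SZ), mul(SSSZ, SZ)), Z)
  →1  add(add(S(add(SSZ, SZ)), mul(SSSZ, SZ)), Z)
  →2  add(S(add(add(SSZ, SZ), mul(SSSZ, SZ))), Z)
  →3  S(add(add(add(SSZ, SZ), mul(SSSZ, SZ)), Z))
  →4  S(add(add(S(add(SZ, SZ)), mul(SSSZ, SZ)), Z))
  →5  S(add(S(add(add(SZ, SZ), mul(SSSZ, SZ))), Z))
  →6  S(S(add(add(add(SZ, SZ), mul(SSSZ, SZ)), Z)))
  →7  S(S(add(add(S(add(Z, SZ)), mul(SSSZ, SZ)), Z)))
  →8  S(S(add(S(add(add(Z, SZ), mul(SSSZ, SZ))), Z)))
  →9  S(S(S(add(add(add(Z, SZ), mul(SSSZ, SZ)), Z))))
  →10  S(S(S(add(add(SZ, mul(SSSZ, SZ)), Z))))
  →11  S(S(S(add(S(add(Z, mul(SSSZ, SZ))), Z))))
  →12  S(S(S(S(add(add(Z, mul(SSSZ, SZ)), Z)))))
  →13  S(S(S(S(add(mul(SSSZ, SZ), Z)))))
  →14  S(S(S(S(add(add(SZ, mul(SSZ, SZ)), Z)))))
  →15  S(S(S(S(add(S(add(Z, mul(SSZ, SZ))), Z)))))
  →16  S(S(S(S(S(add(add(Z, mul(SSZ, SZ)), Z))))))
  →17  S(S(S(S(S(add(mul(SSZ, SZ), Z))))))
  →18  S(S(S(S(S(add(add(SZ, mul(SZ, SZ)), Z))))))
  →19  S(S(S(S(S(add(S(add(Z, mul(SZ, SZ))), Z))))))
  →20  S(S(S(S(S(S(add(add(Z, mul(SZ, SZ)), Z)))))))
  →21  S(S(S(S(S(S(add(mul(SZ, SZ), Z)))))))
  →22  S(S(S(S(S(S(add(add(SZ, mul(Z, SZ)), Z)))))))
  →23  S(S(S(S(S(S(add(S(add(Z, mul(Z, SZ))), Z)))))))
  →24  S(S(S(S(S(S(S(add(add(Z, mul(Z, SZ)), Z))))))))
  →25  S(S(S(S(S(S(S(add(mul(Z, SZ), Z))))))))
  →26  S(S(S(S(S(S(S(add(Z, Z))))))))
  →27  S^7(Z)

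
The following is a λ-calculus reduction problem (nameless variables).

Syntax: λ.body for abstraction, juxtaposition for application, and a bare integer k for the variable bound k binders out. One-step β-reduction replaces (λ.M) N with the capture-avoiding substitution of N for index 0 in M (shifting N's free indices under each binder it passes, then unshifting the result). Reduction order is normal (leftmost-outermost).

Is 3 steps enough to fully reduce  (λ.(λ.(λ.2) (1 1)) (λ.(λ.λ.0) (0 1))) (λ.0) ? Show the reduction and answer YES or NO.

Answer: YES — reaches normal form λ.0 in 3 ≤ 3 steps

Working:
  start: (λ.(λ.(λ.2) (1 1)) (λ.(λ.λ.0) (0 1))) (λ.0)
  step 1: (λ.(λ.λ.0) ((λ.0) (λ.0))) (λ.(λ.λ.0) (0 (λ.0)))
  step 2: (λ.λ.0) ((λ.0) (λ.0))
  step 3: λ.0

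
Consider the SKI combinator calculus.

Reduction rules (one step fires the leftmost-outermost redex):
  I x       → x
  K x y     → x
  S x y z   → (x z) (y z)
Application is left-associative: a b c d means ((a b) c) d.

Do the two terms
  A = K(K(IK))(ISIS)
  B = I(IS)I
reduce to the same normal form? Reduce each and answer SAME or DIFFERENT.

Term A:
  start: K(K(IK))(ISIS)
  →1  K(IK)
  →2  KK

Term B:
  start: I(IS)I
  →1  ISI
  →2  SI

Answer: DIFFERENT — A ⇓ KK, B ⇓ SI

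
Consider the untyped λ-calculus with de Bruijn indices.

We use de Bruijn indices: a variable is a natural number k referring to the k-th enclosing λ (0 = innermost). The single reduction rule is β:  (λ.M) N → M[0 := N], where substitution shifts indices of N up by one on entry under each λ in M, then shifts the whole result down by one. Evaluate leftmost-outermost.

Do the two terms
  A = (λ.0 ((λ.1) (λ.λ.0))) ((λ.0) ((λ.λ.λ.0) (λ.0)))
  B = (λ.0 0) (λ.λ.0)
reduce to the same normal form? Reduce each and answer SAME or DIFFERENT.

Answer: SAME — A ⇓ λ.0, B ⇓ λ.0

Reduction:
Term A:
  start: (λ.0 ((λ.1) (λ.λ.0))) ((λ.0) ((λ.λ.λ.0) (λ.0)))
  step 1: (λ.0) ((λ.λ.λ.0) (λ.0)) ((λ.(λ.0) ((λ.λ.λ.0) (λ.0))) (λ.λ.0))
  step 2: (λ.λ.λ.0) (λ.0) ((λ.(λ.0) ((λ.λ.λ.0) (λ.0))) (λ.λ.0))
  step 3: (λ.λ.0) ((λ.(λ.0) ((λ.λ.λ.0) (λ.0))) (λ.λ.0))
  step 4: λ.0

Term B:
  start: (λ.0 0) (λ.λ.0)
  step 1: (λ.λ.0) (λ.λ.0)
  step 2: λ.0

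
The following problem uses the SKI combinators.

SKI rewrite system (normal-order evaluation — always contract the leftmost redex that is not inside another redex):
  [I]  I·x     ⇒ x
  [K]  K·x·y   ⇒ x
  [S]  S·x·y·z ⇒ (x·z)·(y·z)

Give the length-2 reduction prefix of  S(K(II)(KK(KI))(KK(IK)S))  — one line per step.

Answer: after 2 steps: S(I(KK(IK)S))

Derivation:
  start: S(K(II)(KK(KI))(KK(IK)S))
  →1  S(II(KK(IK)S))
  →2  S(I(KK(IK)S))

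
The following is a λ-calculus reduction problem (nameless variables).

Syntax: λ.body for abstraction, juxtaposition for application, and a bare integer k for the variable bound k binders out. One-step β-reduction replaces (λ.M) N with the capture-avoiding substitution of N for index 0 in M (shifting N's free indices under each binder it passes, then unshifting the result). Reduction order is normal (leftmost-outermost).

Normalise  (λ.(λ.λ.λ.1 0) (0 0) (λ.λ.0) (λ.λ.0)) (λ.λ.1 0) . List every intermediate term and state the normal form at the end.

Answer: normal form = λ.0  (in 5 steps)

Working:
  start: (λ.(λ.λ.λ.1 0) (0 0) (λ.λ.0) (λ.λ.0)) (λ.λ.1 0)
  step 1: (λ.λ.λ.1 0) ((λ.λ.1 0) (λ.λ.1 0)) (λ.λ.0) (λ.λ.0)
  step 2: (λ.λ.1 0) (λ.λ.0) (λ.λ.0)
  step 3: (λ.(λ.λ.0) 0) (λ.λ.0)
  step 4: (λ.λ.0) (λ.λ.0)
  step 5: λ.0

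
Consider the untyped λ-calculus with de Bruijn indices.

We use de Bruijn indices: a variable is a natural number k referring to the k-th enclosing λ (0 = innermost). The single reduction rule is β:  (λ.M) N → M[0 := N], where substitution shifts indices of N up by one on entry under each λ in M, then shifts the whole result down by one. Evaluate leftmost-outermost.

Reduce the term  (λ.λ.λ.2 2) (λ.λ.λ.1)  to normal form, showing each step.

Answer: normal form = λ.λ.λ.λ.1  (in 2 steps)

Reduction:
  start: (λ.λ.λ.2 2) (λ.λ.λ.1)
  step 1: λ.λ.(λ.λ.λ.1) (λ.λ.λ.1)
  step 2: λ.λ.λ.λ.1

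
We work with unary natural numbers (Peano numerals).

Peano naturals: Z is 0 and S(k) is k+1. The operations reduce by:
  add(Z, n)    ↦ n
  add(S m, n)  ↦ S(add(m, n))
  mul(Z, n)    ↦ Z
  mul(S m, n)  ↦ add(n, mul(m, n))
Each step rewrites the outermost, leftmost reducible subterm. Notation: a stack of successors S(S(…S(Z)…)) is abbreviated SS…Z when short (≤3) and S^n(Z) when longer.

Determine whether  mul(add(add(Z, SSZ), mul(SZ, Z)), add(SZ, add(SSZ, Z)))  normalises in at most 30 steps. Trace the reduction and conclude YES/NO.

  start: mul(add(add(Z, SSZ), mul(SZ, Z)), add(SZ, add(SSZ, Z)))
  →1  mul(add(SSZ, mul(SZ, Z)), add(SZ, add(SSZ, Z)))
  →2  mul(S(add(SZ, mul(SZ, Z))), add(SZ, add(SSZ, Z)))
  →3  add(add(SZ, add(SSZ, Z)), mul(add(SZ, mul(SZ, Z)), add(SZ, add(SSZ, Z))))
  →4  add(S(add(Z, add(SSZ, Z))), mul(add(SZ, mul(SZ, Z)), add(SZ, add(SSZ, Z))))
  →5  S(add(add(Z, add(SSZ, Z)), mul(add(SZ, mul(SZ, Z)), add(SZ, add(SSZ, Z)))))
  →6  S(add(add(SSZ, Z), mul(add(SZ, mul(SZ, Z)), add(SZ, add(SSZ, Z)))))
  →7  S(add(S(add(SZ, Z)), mul(add(SZ, mul(SZ, Z)), add(SZ, add(SSZ, Z)))))
  →8  S(S(add(add(SZ, Z), mul(add(SZ, mul(SZ, Z)), add(SZ, add(SSZ, Z))))))
  →9  S(S(add(S(add(Z, Z)), mul(add(SZ, mul(SZ, Z)), add(SZ, add(SSZ, Z))))))
  →10  S(S(S(add(add(Z, Z), mul(add(SZ, mul(SZ, Z)), add(SZ, add(SSZ, Z)))))))
  →11  S(S(S(add(Z, mul(add(SZ, mul(SZ, Z)), add(SZ, add(SSZ, Z)))))))
  →12  S(S(S(mul(add(SZ, mul(SZ, Z)), add(SZ, add(SSZ, Z))))))
  →13  S(S(S(mul(S(add(Z, mul(SZ, Z))), add(SZ, add(SSZ, Z))))))
  →14  S(S(S(add(add(SZ, add(SSZ, Z)), mul(add(Z, mul(SZ, Z)), add(SZ, add(SSZ, Z)))))))
  →15  S(S(S(add(S(add(Z, add(SSZ, Z))), mul(add(Z, mul(SZ, Z)), add(SZ, add(SSZ, Z)))))))
  →16  S(S(S(S(add(add(Z, add(SSZ, Z)), mul(add(Z, mul(SZ, Z)), add(SZ, add(SSZ, Z))))))))
  →17  S(S(S(S(add(add(SSZ, Z), mul(add(Z, mul(SZ, Z)), add(SZ, add(SSZ, Z))))))))
  →18  S(S(S(S(add(S(add(SZ, Z)), mul(add(Z, mul(SZ, Z)), add(SZ, add(SSZ, Z))))))))
  →19  S(S(S(S(S(add(add(SZ, Z), mul(add(Z, mul(SZ, Z)), add(SZ, add(SSZ, Z)))))))))
  →20  S(S(S(S(S(add(S(add(Z, Z)), mul(add(Z, mul(SZ, Z)), add(SZ, add(SSZ, Z)))))))))
  →21  S(S(S(S(S(S(add(add(Z, Z), mul(add(Z, mul(SZ, Z)), add(SZ, add(SSZ, Z))))))))))
  →22  S(S(S(S(S(S(add(Z, mul(add(Z, mul(SZ, Z)), add(SZ, add(SSZ, Z))))))))))
  →23  S(S(S(S(S(S(mul(add(Z, mul(SZ, Z)), add(SZ, add(SSZ, Z)))))))))
  →24  S(S(S(S(S(S(mul(mul(SZ, Z), add(SZ, add(SSZ, Z)))))))))
  →25  S(S(S(S(S(S(mul(add(Z, mul(Z, Z)), add(SZ, add(SSZ, Z)))))))))
  →26  S(S(S(S(S(S(mul(mul(Z, Z), add(SZ, add(SSZ, Z)))))))))
  →27  S(S(S(S(S(S(mul(Z, add(SZ, add(SSZ, Z)))))))))
  →28  S^6(Z)

Answer: YES — reaches normal form S^6(Z) in 28 ≤ 30 steps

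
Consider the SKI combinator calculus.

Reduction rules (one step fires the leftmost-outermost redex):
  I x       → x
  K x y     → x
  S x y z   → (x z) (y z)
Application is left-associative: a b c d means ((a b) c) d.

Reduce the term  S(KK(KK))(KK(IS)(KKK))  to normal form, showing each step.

Answer: normal form = SK(KK)  (in 3 steps)

Reduction:
  start: S(KK(KK))(KK(IS)(KKK))
  step 1: SK(KK(IS)(KKK))
  step 2: SK(K(KKK))
  step 3: SK(KK)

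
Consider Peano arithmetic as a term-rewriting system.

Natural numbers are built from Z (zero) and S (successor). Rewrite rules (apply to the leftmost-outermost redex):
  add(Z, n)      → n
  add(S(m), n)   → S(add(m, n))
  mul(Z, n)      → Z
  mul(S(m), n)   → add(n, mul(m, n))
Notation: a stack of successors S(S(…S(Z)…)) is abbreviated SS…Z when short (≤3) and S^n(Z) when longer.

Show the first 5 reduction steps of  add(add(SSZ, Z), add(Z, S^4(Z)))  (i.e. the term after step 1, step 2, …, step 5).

Answer: after 5 steps: S(S(add(Z, add(Z, S^4(Z)))))

Working:
  start: add(add(SSZ, Z), add(Z, S^4(Z)))
  →1  add(S(add(SZ, Z)), add(Z, S^4(Z)))
  →2  S(add(add(SZ, Z), add(Z, S^4(Z))))
  →3  S(add(S(add(Z, Z)), add(Z, S^4(Z))))
  →4  S(S(add(add(Z, Z), add(Z, S^4(Z)))))
  →5  S(S(add(Z, add(Z, S^4(Z)))))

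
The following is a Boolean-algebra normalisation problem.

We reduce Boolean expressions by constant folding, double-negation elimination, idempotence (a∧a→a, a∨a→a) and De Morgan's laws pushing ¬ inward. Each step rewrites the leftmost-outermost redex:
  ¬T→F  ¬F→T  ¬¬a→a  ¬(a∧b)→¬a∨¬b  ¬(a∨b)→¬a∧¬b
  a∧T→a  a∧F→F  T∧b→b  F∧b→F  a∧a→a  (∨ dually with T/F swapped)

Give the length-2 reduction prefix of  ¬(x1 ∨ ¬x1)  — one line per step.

  start: ¬(x1 ∨ ¬x1)
  [1] ¬x1 ∧ ¬¬x1
  [2] ¬x1 ∧ x1

Answer: after 2 steps: ¬x1 ∧ x1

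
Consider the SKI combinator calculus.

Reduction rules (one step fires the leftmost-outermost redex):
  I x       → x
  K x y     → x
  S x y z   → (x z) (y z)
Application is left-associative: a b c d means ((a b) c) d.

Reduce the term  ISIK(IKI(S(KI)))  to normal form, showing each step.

Answer: normal form = KI  (in 8 steps)

Reduction:
  start: ISIK(IKI(S(KI)))
  [1] SIK(IKI(S(KI)))
  [2] I(IKI(S(KI)))(K(IKI(S(KI))))
  [3] IKI(S(KI))(K(IKI(S(KI))))
  [4] KI(S(KI))(K(IKI(S(KI))))
  [5] I(K(IKI(S(KI))))
  [6] K(IKI(S(KI)))
  [7] K(KI(S(KI)))
  [8] KI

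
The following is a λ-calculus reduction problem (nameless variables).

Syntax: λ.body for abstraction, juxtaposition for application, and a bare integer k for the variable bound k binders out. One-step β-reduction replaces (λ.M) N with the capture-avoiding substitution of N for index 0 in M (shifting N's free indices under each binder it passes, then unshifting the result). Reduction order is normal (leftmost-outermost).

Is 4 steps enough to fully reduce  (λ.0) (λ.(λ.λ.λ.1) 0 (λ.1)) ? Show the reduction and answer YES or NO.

  start: (λ.0) (λ.(λ.λ.λ.1) 0 (λ.1))
  →1  λ.(λ.λ.λ.1) 0 (λ.1)
  →2  λ.(λ.λ.1) (λ.1)
  →3  λ.λ.λ.2

Answer: YES — reaches normal form λ.λ.λ.2 in 3 ≤ 4 steps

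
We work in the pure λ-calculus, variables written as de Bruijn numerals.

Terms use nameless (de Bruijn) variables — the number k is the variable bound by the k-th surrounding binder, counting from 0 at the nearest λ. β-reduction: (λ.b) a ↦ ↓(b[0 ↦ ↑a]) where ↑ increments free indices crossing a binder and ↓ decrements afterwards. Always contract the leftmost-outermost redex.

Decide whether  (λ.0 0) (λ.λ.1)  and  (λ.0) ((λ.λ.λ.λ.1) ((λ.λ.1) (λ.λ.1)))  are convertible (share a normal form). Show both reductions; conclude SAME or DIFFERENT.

Answer: SAME — A ⇓ λ.λ.λ.1, B ⇓ λ.λ.λ.1

Reduction:
Term A:
  start: (λ.0 0) (λ.λ.1)
  [1] (λ.λ.1) (λ.λ.1)
  [2] λ.λ.λ.1

Term B:
  start: (λ.0) ((λ.λ.λ.λ.1) ((λ.λ.1) (λ.λ.1)))
  [1] (λ.λ.λ.λ.1) ((λ.λ.1) (λ.λ.1))
  [2] λ.λ.λ.1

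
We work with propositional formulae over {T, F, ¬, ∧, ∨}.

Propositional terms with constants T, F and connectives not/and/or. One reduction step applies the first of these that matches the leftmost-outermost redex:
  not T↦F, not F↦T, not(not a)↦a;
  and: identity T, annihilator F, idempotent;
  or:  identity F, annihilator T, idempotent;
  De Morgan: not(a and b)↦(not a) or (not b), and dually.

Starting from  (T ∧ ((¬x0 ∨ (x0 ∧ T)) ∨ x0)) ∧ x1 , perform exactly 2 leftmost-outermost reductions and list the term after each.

  start: (T ∧ ((¬x0 ∨ (x0 ∧ T)) ∨ x0)) ∧ x1
  →1  ((¬x0 ∨ (x0 ∧ T)) ∨ x0) ∧ x1
  →2  ((¬x0 ∨ x0) ∨ x0) ∧ x1

Answer: after 2 steps: ((¬x0 ∨ x0) ∨ x0) ∧ x1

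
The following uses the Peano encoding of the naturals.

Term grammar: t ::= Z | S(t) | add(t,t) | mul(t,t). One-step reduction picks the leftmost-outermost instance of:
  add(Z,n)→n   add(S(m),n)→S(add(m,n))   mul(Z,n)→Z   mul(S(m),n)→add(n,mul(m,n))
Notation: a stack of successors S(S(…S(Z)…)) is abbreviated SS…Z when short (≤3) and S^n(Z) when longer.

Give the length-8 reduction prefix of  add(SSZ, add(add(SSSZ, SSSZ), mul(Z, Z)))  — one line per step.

  start: add(SSZ, add(add(SSSZ, SSSZ), mul(Z, Z)))
  step 1: S(add(SZ, add(add(SSSZ, SSSZ), mul(Z, Z))))
  step 2: S(S(add(Z, add(add(SSSZ, SSSZ), mul(Z, Z)))))
  step 3: S(S(add(add(SSSZ, SSSZ), mul(Z, Z))))
  step 4: S(S(add(S(add(SSZ, SSSZ)), mul(Z, Z))))
  step 5: S(S(S(add(add(SSZ, SSSZ), mul(Z, Z)))))
  step 6: S(S(S(add(S(add(SZ, SSSZ)), mul(Z, Z)))))
  step 7: S(S(S(S(add(add(SZ, SSSZ), mul(Z, Z))))))
  step 8: S(S(S(S(add(S(add(Z, SSSZ)), mul(Z, Z))))))

Answer: after 8 steps: S(S(S(S(add(S(add(Z, SSSZ)), mul(Z, Z))))))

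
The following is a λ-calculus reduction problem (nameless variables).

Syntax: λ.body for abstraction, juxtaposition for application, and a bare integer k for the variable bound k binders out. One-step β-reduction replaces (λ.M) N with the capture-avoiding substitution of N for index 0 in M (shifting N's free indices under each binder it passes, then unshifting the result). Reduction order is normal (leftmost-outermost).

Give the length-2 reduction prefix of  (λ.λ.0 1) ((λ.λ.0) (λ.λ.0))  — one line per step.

  start: (λ.λ.0 1) ((λ.λ.0) (λ.λ.0))
  →1  λ.0 ((λ.λ.0) (λ.λ.0))
  →2  λ.0 (λ.0)

Answer: after 2 steps: λ.0 (λ.0)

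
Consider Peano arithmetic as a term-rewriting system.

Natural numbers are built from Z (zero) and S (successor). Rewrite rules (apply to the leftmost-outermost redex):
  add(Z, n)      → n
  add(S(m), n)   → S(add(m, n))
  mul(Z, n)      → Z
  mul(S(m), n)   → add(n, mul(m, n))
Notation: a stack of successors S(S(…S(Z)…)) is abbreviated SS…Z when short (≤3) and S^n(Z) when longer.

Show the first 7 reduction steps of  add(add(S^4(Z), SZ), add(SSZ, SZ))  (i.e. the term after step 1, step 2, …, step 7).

Answer: after 7 steps: S(S(S(add(S(add(Z, SZ)), add(SSZ, SZ)))))

Derivation:
  start: add(add(S^4(Z), SZ), add(SSZ, SZ))
  step 1: add(S(add(SSSZ, SZ)), add(SSZ, SZ))
  step 2: S(add(add(SSSZ, SZ), add(SSZ, SZ)))
  step 3: S(add(S(add(SSZ, SZ)), add(SSZ, SZ)))
  step 4: S(S(add(add(SSZ, SZ), add(SSZ, SZ))))
  step 5: S(S(add(S(add(SZ, SZ)), add(SSZ, SZ))))
  step 6: S(S(S(add(add(SZ, SZ), add(SSZ, SZ)))))
  step 7: S(S(S(add(S(add(Z, SZ)), add(SSZ, SZ)))))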